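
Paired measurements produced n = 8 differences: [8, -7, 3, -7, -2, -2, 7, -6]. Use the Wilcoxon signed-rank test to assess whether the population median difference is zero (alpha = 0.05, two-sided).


Step 1: Drop any zero differences (none here) and take |d_i|.
|d| = [8, 7, 3, 7, 2, 2, 7, 6]
Step 2: Midrank |d_i| (ties get averaged ranks).
ranks: |8|->8, |7|->6, |3|->3, |7|->6, |2|->1.5, |2|->1.5, |7|->6, |6|->4
Step 3: Attach original signs; sum ranks with positive sign and with negative sign.
W+ = 8 + 3 + 6 = 17
W- = 6 + 6 + 1.5 + 1.5 + 4 = 19
(Check: W+ + W- = 36 should equal n(n+1)/2 = 36.)
Step 4: Test statistic W = min(W+, W-) = 17.
Step 5: Ties in |d|, so use the tie-corrected normal approximation.
        E[W] = n(n+1)/4 = 8*9/4 = 18.
        Tie groups: |d|=2 (t=2), |d|=7 (t=3); sum(t^3 - t) = 30.
        Var[W] = n(n+1)(2n+1)/24 - sum(t^3-t)/48 = 1224/24 - 30/48 = 50.375.
        z = (W - E[W]) / sqrt(Var[W]) = (17 - 18) / 7.0975 = -0.1409.
        Two-sided p = 2*Phi(z) = 0.887954.
Step 6: alpha = 0.05. fail to reject H0.

W+ = 17, W- = 19, W = min = 17, p = 0.887954, fail to reject H0.


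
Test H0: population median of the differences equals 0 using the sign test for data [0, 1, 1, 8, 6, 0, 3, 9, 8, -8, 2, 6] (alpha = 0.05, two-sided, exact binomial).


Step 1: Discard zero differences. Original n = 12; n_eff = number of nonzero differences = 10.
Nonzero differences (with sign): +1, +1, +8, +6, +3, +9, +8, -8, +2, +6
Step 2: Count signs: positive = 9, negative = 1.
Step 3: Under H0: P(positive) = 0.5, so the number of positives S ~ Bin(10, 0.5).
Step 4: Two-sided exact p-value = sum of Bin(10,0.5) probabilities at or below the observed probability = 0.021484.
Step 5: alpha = 0.05. reject H0.

n_eff = 10, pos = 9, neg = 1, p = 0.021484, reject H0.


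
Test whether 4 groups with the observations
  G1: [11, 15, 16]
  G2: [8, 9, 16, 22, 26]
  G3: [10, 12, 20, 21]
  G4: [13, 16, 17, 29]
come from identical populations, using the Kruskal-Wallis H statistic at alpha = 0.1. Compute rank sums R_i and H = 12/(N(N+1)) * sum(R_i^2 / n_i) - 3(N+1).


Step 1: Combine all N = 16 observations and assign midranks.
sorted (value, group, rank): (8,G2,1), (9,G2,2), (10,G3,3), (11,G1,4), (12,G3,5), (13,G4,6), (15,G1,7), (16,G1,9), (16,G2,9), (16,G4,9), (17,G4,11), (20,G3,12), (21,G3,13), (22,G2,14), (26,G2,15), (29,G4,16)
Step 2: Sum ranks within each group.
R_1 = 20 (n_1 = 3)
R_2 = 41 (n_2 = 5)
R_3 = 33 (n_3 = 4)
R_4 = 42 (n_4 = 4)
Step 3: H = 12/(N(N+1)) * sum(R_i^2/n_i) - 3(N+1)
     = 12/(16*17) * (20^2/3 + 41^2/5 + 33^2/4 + 42^2/4) - 3*17
     = 0.044118 * 1182.78 - 51
     = 1.181618.
Step 4: Ties present; correction factor C = 1 - 24/(16^3 - 16) = 0.994118. Corrected H = 1.181618 / 0.994118 = 1.188609.
Step 5: Under H0, H ~ chi^2(3); p-value = 0.755738.
Step 6: alpha = 0.1. fail to reject H0.

H = 1.1886, df = 3, p = 0.755738, fail to reject H0.


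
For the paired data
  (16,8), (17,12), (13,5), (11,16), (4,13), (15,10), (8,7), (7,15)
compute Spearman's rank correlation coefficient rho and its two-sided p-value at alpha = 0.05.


Step 1: Rank x and y separately (midranks; no ties here).
rank(x): 16->7, 17->8, 13->5, 11->4, 4->1, 15->6, 8->3, 7->2
rank(y): 8->3, 12->5, 5->1, 16->8, 13->6, 10->4, 7->2, 15->7
Step 2: d_i = R_x(i) - R_y(i); compute d_i^2.
  (7-3)^2=16, (8-5)^2=9, (5-1)^2=16, (4-8)^2=16, (1-6)^2=25, (6-4)^2=4, (3-2)^2=1, (2-7)^2=25
sum(d^2) = 112.
Step 3: rho = 1 - 6*112 / (8*(8^2 - 1)) = 1 - 672/504 = -0.333333.
Step 4: Under H0, t = rho * sqrt((n-2)/(1-rho^2)) = -0.8660 ~ t(6).
Step 5: Two-sided p-value from the t-distribution with 6 df = 0.419753.
Step 6: alpha = 0.05. fail to reject H0.

rho = -0.3333, p = 0.419753, fail to reject H0 at alpha = 0.05.


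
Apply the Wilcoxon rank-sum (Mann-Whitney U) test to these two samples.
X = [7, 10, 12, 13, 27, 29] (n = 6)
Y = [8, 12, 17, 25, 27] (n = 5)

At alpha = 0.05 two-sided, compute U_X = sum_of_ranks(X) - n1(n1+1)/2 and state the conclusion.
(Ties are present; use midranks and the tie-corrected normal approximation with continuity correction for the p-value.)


Step 1: Combine and sort all 11 observations; assign midranks.
sorted (value, group): (7,X), (8,Y), (10,X), (12,X), (12,Y), (13,X), (17,Y), (25,Y), (27,X), (27,Y), (29,X)
ranks: 7->1, 8->2, 10->3, 12->4.5, 12->4.5, 13->6, 17->7, 25->8, 27->9.5, 27->9.5, 29->11
Step 2: Rank sum for X: R1 = 1 + 3 + 4.5 + 6 + 9.5 + 11 = 35.
Step 3: U_X = R1 - n1(n1+1)/2 = 35 - 6*7/2 = 35 - 21 = 14.
       U_Y = n1*n2 - U_X = 30 - 14 = 16.
Step 4: Ties are present, so use the tie-corrected normal approximation (with continuity correction) for the p-value.
Step 5: p-value = 0.926933; compare to alpha = 0.05. fail to reject H0.

U_X = 14, p = 0.926933, fail to reject H0 at alpha = 0.05.


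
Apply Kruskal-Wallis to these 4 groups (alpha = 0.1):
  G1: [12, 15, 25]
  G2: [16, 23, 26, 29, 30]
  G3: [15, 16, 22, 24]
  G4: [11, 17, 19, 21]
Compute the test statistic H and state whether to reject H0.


Step 1: Combine all N = 16 observations and assign midranks.
sorted (value, group, rank): (11,G4,1), (12,G1,2), (15,G1,3.5), (15,G3,3.5), (16,G2,5.5), (16,G3,5.5), (17,G4,7), (19,G4,8), (21,G4,9), (22,G3,10), (23,G2,11), (24,G3,12), (25,G1,13), (26,G2,14), (29,G2,15), (30,G2,16)
Step 2: Sum ranks within each group.
R_1 = 18.5 (n_1 = 3)
R_2 = 61.5 (n_2 = 5)
R_3 = 31 (n_3 = 4)
R_4 = 25 (n_4 = 4)
Step 3: H = 12/(N(N+1)) * sum(R_i^2/n_i) - 3(N+1)
     = 12/(16*17) * (18.5^2/3 + 61.5^2/5 + 31^2/4 + 25^2/4) - 3*17
     = 0.044118 * 1267.03 - 51
     = 4.898529.
Step 4: Ties present; correction factor C = 1 - 12/(16^3 - 16) = 0.997059. Corrected H = 4.898529 / 0.997059 = 4.912979.
Step 5: Under H0, H ~ chi^2(3); p-value = 0.178281.
Step 6: alpha = 0.1. fail to reject H0.

H = 4.9130, df = 3, p = 0.178281, fail to reject H0.


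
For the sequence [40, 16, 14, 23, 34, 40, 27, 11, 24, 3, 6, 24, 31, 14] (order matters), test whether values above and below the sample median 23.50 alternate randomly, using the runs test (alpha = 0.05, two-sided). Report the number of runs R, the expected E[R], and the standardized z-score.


Step 1: Compute median = 23.50; label A = above, B = below.
Labels in order: ABBBAAABABBAAB  (n_A = 7, n_B = 7)
Step 2: Count runs R = 8.
Step 3: Under H0 (random ordering), E[R] = 2*n_A*n_B/(n_A+n_B) + 1 = 2*7*7/14 + 1 = 8.0000.
        Var[R] = 2*n_A*n_B*(2*n_A*n_B - n_A - n_B) / ((n_A+n_B)^2 * (n_A+n_B-1)) = 8232/2548 = 3.2308.
        SD[R] = 1.7974.
Step 4: R = E[R], so z = 0 with no continuity correction.
Step 5: Two-sided p-value via normal approximation = 2*(1 - Phi(|z|)) = 1.000000.
Step 6: alpha = 0.05. fail to reject H0.

R = 8, z = 0.0000, p = 1.000000, fail to reject H0.


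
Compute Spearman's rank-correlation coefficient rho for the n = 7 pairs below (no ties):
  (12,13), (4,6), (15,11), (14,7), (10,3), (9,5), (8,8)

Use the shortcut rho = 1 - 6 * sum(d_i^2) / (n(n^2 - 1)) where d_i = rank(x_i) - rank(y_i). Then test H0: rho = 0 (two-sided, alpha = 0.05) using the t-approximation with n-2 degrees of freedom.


Step 1: Rank x and y separately (midranks; no ties here).
rank(x): 12->5, 4->1, 15->7, 14->6, 10->4, 9->3, 8->2
rank(y): 13->7, 6->3, 11->6, 7->4, 3->1, 5->2, 8->5
Step 2: d_i = R_x(i) - R_y(i); compute d_i^2.
  (5-7)^2=4, (1-3)^2=4, (7-6)^2=1, (6-4)^2=4, (4-1)^2=9, (3-2)^2=1, (2-5)^2=9
sum(d^2) = 32.
Step 3: rho = 1 - 6*32 / (7*(7^2 - 1)) = 1 - 192/336 = 0.428571.
Step 4: Under H0, t = rho * sqrt((n-2)/(1-rho^2)) = 1.0607 ~ t(5).
Step 5: Two-sided p-value from the t-distribution with 5 df = 0.337368.
Step 6: alpha = 0.05. fail to reject H0.

rho = 0.4286, p = 0.337368, fail to reject H0 at alpha = 0.05.


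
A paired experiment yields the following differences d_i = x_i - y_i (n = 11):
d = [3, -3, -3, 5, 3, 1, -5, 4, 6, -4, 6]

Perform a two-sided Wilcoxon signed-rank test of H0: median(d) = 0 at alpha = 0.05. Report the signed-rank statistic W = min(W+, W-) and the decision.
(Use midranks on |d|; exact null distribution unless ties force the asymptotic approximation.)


Step 1: Drop any zero differences (none here) and take |d_i|.
|d| = [3, 3, 3, 5, 3, 1, 5, 4, 6, 4, 6]
Step 2: Midrank |d_i| (ties get averaged ranks).
ranks: |3|->3.5, |3|->3.5, |3|->3.5, |5|->8.5, |3|->3.5, |1|->1, |5|->8.5, |4|->6.5, |6|->10.5, |4|->6.5, |6|->10.5
Step 3: Attach original signs; sum ranks with positive sign and with negative sign.
W+ = 3.5 + 8.5 + 3.5 + 1 + 6.5 + 10.5 + 10.5 = 44
W- = 3.5 + 3.5 + 8.5 + 6.5 = 22
(Check: W+ + W- = 66 should equal n(n+1)/2 = 66.)
Step 4: Test statistic W = min(W+, W-) = 22.
Step 5: Ties in |d|, so use the tie-corrected normal approximation.
        E[W] = n(n+1)/4 = 11*12/4 = 33.
        Tie groups: |d|=3 (t=4), |d|=4 (t=2), |d|=5 (t=2), |d|=6 (t=2); sum(t^3 - t) = 78.
        Var[W] = n(n+1)(2n+1)/24 - sum(t^3-t)/48 = 3036/24 - 78/48 = 124.875.
        z = (W - E[W]) / sqrt(Var[W]) = (22 - 33) / 11.1747 = -0.9844.
        Two-sided p = 2*Phi(z) = 0.324937.
Step 6: alpha = 0.05. fail to reject H0.

W+ = 44, W- = 22, W = min = 22, p = 0.324937, fail to reject H0.


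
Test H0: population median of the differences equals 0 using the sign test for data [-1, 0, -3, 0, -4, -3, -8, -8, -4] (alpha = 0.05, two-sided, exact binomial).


Step 1: Discard zero differences. Original n = 9; n_eff = number of nonzero differences = 7.
Nonzero differences (with sign): -1, -3, -4, -3, -8, -8, -4
Step 2: Count signs: positive = 0, negative = 7.
Step 3: Under H0: P(positive) = 0.5, so the number of positives S ~ Bin(7, 0.5).
Step 4: Two-sided exact p-value = sum of Bin(7,0.5) probabilities at or below the observed probability = 0.015625.
Step 5: alpha = 0.05. reject H0.

n_eff = 7, pos = 0, neg = 7, p = 0.015625, reject H0.


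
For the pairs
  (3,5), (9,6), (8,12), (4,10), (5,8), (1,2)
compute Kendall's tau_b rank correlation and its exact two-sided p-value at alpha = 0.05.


Step 1: Enumerate the 15 unordered pairs (i,j) with i<j and classify each by sign(x_j-x_i) * sign(y_j-y_i).
  (1,2):dx=+6,dy=+1->C; (1,3):dx=+5,dy=+7->C; (1,4):dx=+1,dy=+5->C; (1,5):dx=+2,dy=+3->C
  (1,6):dx=-2,dy=-3->C; (2,3):dx=-1,dy=+6->D; (2,4):dx=-5,dy=+4->D; (2,5):dx=-4,dy=+2->D
  (2,6):dx=-8,dy=-4->C; (3,4):dx=-4,dy=-2->C; (3,5):dx=-3,dy=-4->C; (3,6):dx=-7,dy=-10->C
  (4,5):dx=+1,dy=-2->D; (4,6):dx=-3,dy=-8->C; (5,6):dx=-4,dy=-6->C
Step 2: C = 11, D = 4, total pairs = 15.
Step 3: tau = (C - D)/(n(n-1)/2) = (11 - 4)/15 = 0.466667.
Step 4: Exact two-sided p-value (enumerate n! = 720 permutations of y under H0): p = 0.272222.
Step 5: alpha = 0.05. fail to reject H0.

tau_b = 0.4667 (C=11, D=4), p = 0.272222, fail to reject H0.


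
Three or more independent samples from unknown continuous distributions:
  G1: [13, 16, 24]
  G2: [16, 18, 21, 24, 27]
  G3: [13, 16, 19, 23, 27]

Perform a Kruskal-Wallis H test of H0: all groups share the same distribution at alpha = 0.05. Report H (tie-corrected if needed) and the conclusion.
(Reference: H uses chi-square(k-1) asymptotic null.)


Step 1: Combine all N = 13 observations and assign midranks.
sorted (value, group, rank): (13,G1,1.5), (13,G3,1.5), (16,G1,4), (16,G2,4), (16,G3,4), (18,G2,6), (19,G3,7), (21,G2,8), (23,G3,9), (24,G1,10.5), (24,G2,10.5), (27,G2,12.5), (27,G3,12.5)
Step 2: Sum ranks within each group.
R_1 = 16 (n_1 = 3)
R_2 = 41 (n_2 = 5)
R_3 = 34 (n_3 = 5)
Step 3: H = 12/(N(N+1)) * sum(R_i^2/n_i) - 3(N+1)
     = 12/(13*14) * (16^2/3 + 41^2/5 + 34^2/5) - 3*14
     = 0.065934 * 652.733 - 42
     = 1.037363.
Step 4: Ties present; correction factor C = 1 - 42/(13^3 - 13) = 0.980769. Corrected H = 1.037363 / 0.980769 = 1.057703.
Step 5: Under H0, H ~ chi^2(2); p-value = 0.589281.
Step 6: alpha = 0.05. fail to reject H0.

H = 1.0577, df = 2, p = 0.589281, fail to reject H0.


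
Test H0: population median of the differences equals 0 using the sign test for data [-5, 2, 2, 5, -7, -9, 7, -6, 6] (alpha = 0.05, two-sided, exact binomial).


Step 1: Discard zero differences. Original n = 9; n_eff = number of nonzero differences = 9.
Nonzero differences (with sign): -5, +2, +2, +5, -7, -9, +7, -6, +6
Step 2: Count signs: positive = 5, negative = 4.
Step 3: Under H0: P(positive) = 0.5, so the number of positives S ~ Bin(9, 0.5).
Step 4: Two-sided exact p-value = sum of Bin(9,0.5) probabilities at or below the observed probability = 1.000000.
Step 5: alpha = 0.05. fail to reject H0.

n_eff = 9, pos = 5, neg = 4, p = 1.000000, fail to reject H0.


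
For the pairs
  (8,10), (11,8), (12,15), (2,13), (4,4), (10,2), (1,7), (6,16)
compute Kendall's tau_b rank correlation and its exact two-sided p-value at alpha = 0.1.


Step 1: Enumerate the 28 unordered pairs (i,j) with i<j and classify each by sign(x_j-x_i) * sign(y_j-y_i).
  (1,2):dx=+3,dy=-2->D; (1,3):dx=+4,dy=+5->C; (1,4):dx=-6,dy=+3->D; (1,5):dx=-4,dy=-6->C
  (1,6):dx=+2,dy=-8->D; (1,7):dx=-7,dy=-3->C; (1,8):dx=-2,dy=+6->D; (2,3):dx=+1,dy=+7->C
  (2,4):dx=-9,dy=+5->D; (2,5):dx=-7,dy=-4->C; (2,6):dx=-1,dy=-6->C; (2,7):dx=-10,dy=-1->C
  (2,8):dx=-5,dy=+8->D; (3,4):dx=-10,dy=-2->C; (3,5):dx=-8,dy=-11->C; (3,6):dx=-2,dy=-13->C
  (3,7):dx=-11,dy=-8->C; (3,8):dx=-6,dy=+1->D; (4,5):dx=+2,dy=-9->D; (4,6):dx=+8,dy=-11->D
  (4,7):dx=-1,dy=-6->C; (4,8):dx=+4,dy=+3->C; (5,6):dx=+6,dy=-2->D; (5,7):dx=-3,dy=+3->D
  (5,8):dx=+2,dy=+12->C; (6,7):dx=-9,dy=+5->D; (6,8):dx=-4,dy=+14->D; (7,8):dx=+5,dy=+9->C
Step 2: C = 15, D = 13, total pairs = 28.
Step 3: tau = (C - D)/(n(n-1)/2) = (15 - 13)/28 = 0.071429.
Step 4: Exact two-sided p-value (enumerate n! = 40320 permutations of y under H0): p = 0.904861.
Step 5: alpha = 0.1. fail to reject H0.

tau_b = 0.0714 (C=15, D=13), p = 0.904861, fail to reject H0.


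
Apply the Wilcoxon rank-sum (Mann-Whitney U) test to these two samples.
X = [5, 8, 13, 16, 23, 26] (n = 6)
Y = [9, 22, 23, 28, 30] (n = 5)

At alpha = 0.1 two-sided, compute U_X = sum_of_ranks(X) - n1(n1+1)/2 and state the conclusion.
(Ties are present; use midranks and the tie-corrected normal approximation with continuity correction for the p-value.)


Step 1: Combine and sort all 11 observations; assign midranks.
sorted (value, group): (5,X), (8,X), (9,Y), (13,X), (16,X), (22,Y), (23,X), (23,Y), (26,X), (28,Y), (30,Y)
ranks: 5->1, 8->2, 9->3, 13->4, 16->5, 22->6, 23->7.5, 23->7.5, 26->9, 28->10, 30->11
Step 2: Rank sum for X: R1 = 1 + 2 + 4 + 5 + 7.5 + 9 = 28.5.
Step 3: U_X = R1 - n1(n1+1)/2 = 28.5 - 6*7/2 = 28.5 - 21 = 7.5.
       U_Y = n1*n2 - U_X = 30 - 7.5 = 22.5.
Step 4: Ties are present, so use the tie-corrected normal approximation (with continuity correction) for the p-value.
Step 5: p-value = 0.200217; compare to alpha = 0.1. fail to reject H0.

U_X = 7.5, p = 0.200217, fail to reject H0 at alpha = 0.1.


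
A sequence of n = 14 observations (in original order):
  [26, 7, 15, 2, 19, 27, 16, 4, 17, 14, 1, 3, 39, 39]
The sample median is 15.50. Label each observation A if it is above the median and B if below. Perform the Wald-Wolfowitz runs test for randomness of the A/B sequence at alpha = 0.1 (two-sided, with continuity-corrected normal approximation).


Step 1: Compute median = 15.50; label A = above, B = below.
Labels in order: ABBBAAABABBBAA  (n_A = 7, n_B = 7)
Step 2: Count runs R = 7.
Step 3: Under H0 (random ordering), E[R] = 2*n_A*n_B/(n_A+n_B) + 1 = 2*7*7/14 + 1 = 8.0000.
        Var[R] = 2*n_A*n_B*(2*n_A*n_B - n_A - n_B) / ((n_A+n_B)^2 * (n_A+n_B-1)) = 8232/2548 = 3.2308.
        SD[R] = 1.7974.
Step 4: Continuity-corrected z = (R + 0.5 - E[R]) / SD[R] = (7 + 0.5 - 8.0000) / 1.7974 = -0.2782.
Step 5: Two-sided p-value via normal approximation = 2*(1 - Phi(|z|)) = 0.780879.
Step 6: alpha = 0.1. fail to reject H0.

R = 7, z = -0.2782, p = 0.780879, fail to reject H0.


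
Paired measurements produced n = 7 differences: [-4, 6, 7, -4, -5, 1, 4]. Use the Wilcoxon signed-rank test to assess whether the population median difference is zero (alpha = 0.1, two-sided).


Step 1: Drop any zero differences (none here) and take |d_i|.
|d| = [4, 6, 7, 4, 5, 1, 4]
Step 2: Midrank |d_i| (ties get averaged ranks).
ranks: |4|->3, |6|->6, |7|->7, |4|->3, |5|->5, |1|->1, |4|->3
Step 3: Attach original signs; sum ranks with positive sign and with negative sign.
W+ = 6 + 7 + 1 + 3 = 17
W- = 3 + 3 + 5 = 11
(Check: W+ + W- = 28 should equal n(n+1)/2 = 28.)
Step 4: Test statistic W = min(W+, W-) = 11.
Step 5: Ties in |d|, so use the tie-corrected normal approximation.
        E[W] = n(n+1)/4 = 7*8/4 = 14.
        Tie groups: |d|=4 (t=3); sum(t^3 - t) = 24.
        Var[W] = n(n+1)(2n+1)/24 - sum(t^3-t)/48 = 840/24 - 24/48 = 34.5.
        z = (W - E[W]) / sqrt(Var[W]) = (11 - 14) / 5.8737 = -0.5108.
        Two-sided p = 2*Phi(z) = 0.609523.
Step 6: alpha = 0.1. fail to reject H0.

W+ = 17, W- = 11, W = min = 11, p = 0.609523, fail to reject H0.


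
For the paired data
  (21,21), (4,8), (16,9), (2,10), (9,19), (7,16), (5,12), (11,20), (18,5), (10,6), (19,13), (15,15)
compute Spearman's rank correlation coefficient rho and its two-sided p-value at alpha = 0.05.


Step 1: Rank x and y separately (midranks; no ties here).
rank(x): 21->12, 4->2, 16->9, 2->1, 9->5, 7->4, 5->3, 11->7, 18->10, 10->6, 19->11, 15->8
rank(y): 21->12, 8->3, 9->4, 10->5, 19->10, 16->9, 12->6, 20->11, 5->1, 6->2, 13->7, 15->8
Step 2: d_i = R_x(i) - R_y(i); compute d_i^2.
  (12-12)^2=0, (2-3)^2=1, (9-4)^2=25, (1-5)^2=16, (5-10)^2=25, (4-9)^2=25, (3-6)^2=9, (7-11)^2=16, (10-1)^2=81, (6-2)^2=16, (11-7)^2=16, (8-8)^2=0
sum(d^2) = 230.
Step 3: rho = 1 - 6*230 / (12*(12^2 - 1)) = 1 - 1380/1716 = 0.195804.
Step 4: Under H0, t = rho * sqrt((n-2)/(1-rho^2)) = 0.6314 ~ t(10).
Step 5: Two-sided p-value from the t-distribution with 10 df = 0.541936.
Step 6: alpha = 0.05. fail to reject H0.

rho = 0.1958, p = 0.541936, fail to reject H0 at alpha = 0.05.


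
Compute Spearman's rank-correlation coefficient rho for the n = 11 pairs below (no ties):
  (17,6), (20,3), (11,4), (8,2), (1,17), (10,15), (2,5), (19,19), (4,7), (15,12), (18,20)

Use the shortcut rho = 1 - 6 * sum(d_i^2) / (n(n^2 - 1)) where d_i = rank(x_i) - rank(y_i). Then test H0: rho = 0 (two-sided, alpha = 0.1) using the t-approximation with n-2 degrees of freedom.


Step 1: Rank x and y separately (midranks; no ties here).
rank(x): 17->8, 20->11, 11->6, 8->4, 1->1, 10->5, 2->2, 19->10, 4->3, 15->7, 18->9
rank(y): 6->5, 3->2, 4->3, 2->1, 17->9, 15->8, 5->4, 19->10, 7->6, 12->7, 20->11
Step 2: d_i = R_x(i) - R_y(i); compute d_i^2.
  (8-5)^2=9, (11-2)^2=81, (6-3)^2=9, (4-1)^2=9, (1-9)^2=64, (5-8)^2=9, (2-4)^2=4, (10-10)^2=0, (3-6)^2=9, (7-7)^2=0, (9-11)^2=4
sum(d^2) = 198.
Step 3: rho = 1 - 6*198 / (11*(11^2 - 1)) = 1 - 1188/1320 = 0.100000.
Step 4: Under H0, t = rho * sqrt((n-2)/(1-rho^2)) = 0.3015 ~ t(9).
Step 5: Two-sided p-value from the t-distribution with 9 df = 0.769875.
Step 6: alpha = 0.1. fail to reject H0.

rho = 0.1000, p = 0.769875, fail to reject H0 at alpha = 0.1.


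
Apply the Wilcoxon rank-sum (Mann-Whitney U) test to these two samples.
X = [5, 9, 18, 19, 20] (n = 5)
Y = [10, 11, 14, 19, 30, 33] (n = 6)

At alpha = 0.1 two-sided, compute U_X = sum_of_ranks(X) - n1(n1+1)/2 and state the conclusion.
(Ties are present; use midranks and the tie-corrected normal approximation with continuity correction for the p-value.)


Step 1: Combine and sort all 11 observations; assign midranks.
sorted (value, group): (5,X), (9,X), (10,Y), (11,Y), (14,Y), (18,X), (19,X), (19,Y), (20,X), (30,Y), (33,Y)
ranks: 5->1, 9->2, 10->3, 11->4, 14->5, 18->6, 19->7.5, 19->7.5, 20->9, 30->10, 33->11
Step 2: Rank sum for X: R1 = 1 + 2 + 6 + 7.5 + 9 = 25.5.
Step 3: U_X = R1 - n1(n1+1)/2 = 25.5 - 5*6/2 = 25.5 - 15 = 10.5.
       U_Y = n1*n2 - U_X = 30 - 10.5 = 19.5.
Step 4: Ties are present, so use the tie-corrected normal approximation (with continuity correction) for the p-value.
Step 5: p-value = 0.464192; compare to alpha = 0.1. fail to reject H0.

U_X = 10.5, p = 0.464192, fail to reject H0 at alpha = 0.1.


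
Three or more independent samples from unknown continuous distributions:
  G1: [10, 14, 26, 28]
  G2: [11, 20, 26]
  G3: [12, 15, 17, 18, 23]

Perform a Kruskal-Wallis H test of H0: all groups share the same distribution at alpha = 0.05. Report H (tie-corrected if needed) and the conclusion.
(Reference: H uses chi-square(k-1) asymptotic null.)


Step 1: Combine all N = 12 observations and assign midranks.
sorted (value, group, rank): (10,G1,1), (11,G2,2), (12,G3,3), (14,G1,4), (15,G3,5), (17,G3,6), (18,G3,7), (20,G2,8), (23,G3,9), (26,G1,10.5), (26,G2,10.5), (28,G1,12)
Step 2: Sum ranks within each group.
R_1 = 27.5 (n_1 = 4)
R_2 = 20.5 (n_2 = 3)
R_3 = 30 (n_3 = 5)
Step 3: H = 12/(N(N+1)) * sum(R_i^2/n_i) - 3(N+1)
     = 12/(12*13) * (27.5^2/4 + 20.5^2/3 + 30^2/5) - 3*13
     = 0.076923 * 509.146 - 39
     = 0.165064.
Step 4: Ties present; correction factor C = 1 - 6/(12^3 - 12) = 0.996503. Corrected H = 0.165064 / 0.996503 = 0.165643.
Step 5: Under H0, H ~ chi^2(2); p-value = 0.920515.
Step 6: alpha = 0.05. fail to reject H0.

H = 0.1656, df = 2, p = 0.920515, fail to reject H0.


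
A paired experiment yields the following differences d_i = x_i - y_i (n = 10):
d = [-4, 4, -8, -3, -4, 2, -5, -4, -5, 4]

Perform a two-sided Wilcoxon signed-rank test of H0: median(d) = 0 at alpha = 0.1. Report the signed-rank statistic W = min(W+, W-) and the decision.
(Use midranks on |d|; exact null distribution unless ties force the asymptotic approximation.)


Step 1: Drop any zero differences (none here) and take |d_i|.
|d| = [4, 4, 8, 3, 4, 2, 5, 4, 5, 4]
Step 2: Midrank |d_i| (ties get averaged ranks).
ranks: |4|->5, |4|->5, |8|->10, |3|->2, |4|->5, |2|->1, |5|->8.5, |4|->5, |5|->8.5, |4|->5
Step 3: Attach original signs; sum ranks with positive sign and with negative sign.
W+ = 5 + 1 + 5 = 11
W- = 5 + 10 + 2 + 5 + 8.5 + 5 + 8.5 = 44
(Check: W+ + W- = 55 should equal n(n+1)/2 = 55.)
Step 4: Test statistic W = min(W+, W-) = 11.
Step 5: Ties in |d|, so use the tie-corrected normal approximation.
        E[W] = n(n+1)/4 = 10*11/4 = 27.5.
        Tie groups: |d|=4 (t=5), |d|=5 (t=2); sum(t^3 - t) = 126.
        Var[W] = n(n+1)(2n+1)/24 - sum(t^3-t)/48 = 2310/24 - 126/48 = 93.625.
        z = (W - E[W]) / sqrt(Var[W]) = (11 - 27.5) / 9.6760 = -1.7052.
        Two-sided p = 2*Phi(z) = 0.088148.
Step 6: alpha = 0.1. reject H0.

W+ = 11, W- = 44, W = min = 11, p = 0.088148, reject H0.


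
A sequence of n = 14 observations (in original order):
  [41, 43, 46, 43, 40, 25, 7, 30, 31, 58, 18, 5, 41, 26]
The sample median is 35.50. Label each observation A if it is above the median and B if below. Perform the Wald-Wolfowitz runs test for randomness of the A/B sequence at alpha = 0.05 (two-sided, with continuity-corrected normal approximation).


Step 1: Compute median = 35.50; label A = above, B = below.
Labels in order: AAAAABBBBABBAB  (n_A = 7, n_B = 7)
Step 2: Count runs R = 6.
Step 3: Under H0 (random ordering), E[R] = 2*n_A*n_B/(n_A+n_B) + 1 = 2*7*7/14 + 1 = 8.0000.
        Var[R] = 2*n_A*n_B*(2*n_A*n_B - n_A - n_B) / ((n_A+n_B)^2 * (n_A+n_B-1)) = 8232/2548 = 3.2308.
        SD[R] = 1.7974.
Step 4: Continuity-corrected z = (R + 0.5 - E[R]) / SD[R] = (6 + 0.5 - 8.0000) / 1.7974 = -0.8345.
Step 5: Two-sided p-value via normal approximation = 2*(1 - Phi(|z|)) = 0.403986.
Step 6: alpha = 0.05. fail to reject H0.

R = 6, z = -0.8345, p = 0.403986, fail to reject H0.


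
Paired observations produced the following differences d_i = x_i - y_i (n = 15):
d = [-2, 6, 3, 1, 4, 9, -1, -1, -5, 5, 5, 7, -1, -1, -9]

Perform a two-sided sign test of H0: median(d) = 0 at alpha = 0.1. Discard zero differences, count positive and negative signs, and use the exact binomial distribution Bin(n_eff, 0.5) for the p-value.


Step 1: Discard zero differences. Original n = 15; n_eff = number of nonzero differences = 15.
Nonzero differences (with sign): -2, +6, +3, +1, +4, +9, -1, -1, -5, +5, +5, +7, -1, -1, -9
Step 2: Count signs: positive = 8, negative = 7.
Step 3: Under H0: P(positive) = 0.5, so the number of positives S ~ Bin(15, 0.5).
Step 4: Two-sided exact p-value = sum of Bin(15,0.5) probabilities at or below the observed probability = 1.000000.
Step 5: alpha = 0.1. fail to reject H0.

n_eff = 15, pos = 8, neg = 7, p = 1.000000, fail to reject H0.


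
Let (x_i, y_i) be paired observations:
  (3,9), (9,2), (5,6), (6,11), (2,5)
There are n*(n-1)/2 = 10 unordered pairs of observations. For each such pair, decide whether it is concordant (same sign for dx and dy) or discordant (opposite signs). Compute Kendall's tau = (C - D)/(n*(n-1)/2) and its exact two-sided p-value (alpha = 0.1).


Step 1: Enumerate the 10 unordered pairs (i,j) with i<j and classify each by sign(x_j-x_i) * sign(y_j-y_i).
  (1,2):dx=+6,dy=-7->D; (1,3):dx=+2,dy=-3->D; (1,4):dx=+3,dy=+2->C; (1,5):dx=-1,dy=-4->C
  (2,3):dx=-4,dy=+4->D; (2,4):dx=-3,dy=+9->D; (2,5):dx=-7,dy=+3->D; (3,4):dx=+1,dy=+5->C
  (3,5):dx=-3,dy=-1->C; (4,5):dx=-4,dy=-6->C
Step 2: C = 5, D = 5, total pairs = 10.
Step 3: tau = (C - D)/(n(n-1)/2) = (5 - 5)/10 = 0.000000.
Step 4: Exact two-sided p-value (enumerate n! = 120 permutations of y under H0): p = 1.000000.
Step 5: alpha = 0.1. fail to reject H0.

tau_b = 0.0000 (C=5, D=5), p = 1.000000, fail to reject H0.


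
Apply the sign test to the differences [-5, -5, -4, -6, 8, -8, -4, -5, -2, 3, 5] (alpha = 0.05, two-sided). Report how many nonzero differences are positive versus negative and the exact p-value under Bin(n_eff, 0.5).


Step 1: Discard zero differences. Original n = 11; n_eff = number of nonzero differences = 11.
Nonzero differences (with sign): -5, -5, -4, -6, +8, -8, -4, -5, -2, +3, +5
Step 2: Count signs: positive = 3, negative = 8.
Step 3: Under H0: P(positive) = 0.5, so the number of positives S ~ Bin(11, 0.5).
Step 4: Two-sided exact p-value = sum of Bin(11,0.5) probabilities at or below the observed probability = 0.226562.
Step 5: alpha = 0.05. fail to reject H0.

n_eff = 11, pos = 3, neg = 8, p = 0.226562, fail to reject H0.


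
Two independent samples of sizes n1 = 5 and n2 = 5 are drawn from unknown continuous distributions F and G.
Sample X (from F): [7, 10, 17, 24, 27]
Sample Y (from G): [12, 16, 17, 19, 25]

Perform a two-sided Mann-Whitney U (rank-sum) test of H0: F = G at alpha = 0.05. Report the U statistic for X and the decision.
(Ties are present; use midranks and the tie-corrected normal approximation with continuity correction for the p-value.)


Step 1: Combine and sort all 10 observations; assign midranks.
sorted (value, group): (7,X), (10,X), (12,Y), (16,Y), (17,X), (17,Y), (19,Y), (24,X), (25,Y), (27,X)
ranks: 7->1, 10->2, 12->3, 16->4, 17->5.5, 17->5.5, 19->7, 24->8, 25->9, 27->10
Step 2: Rank sum for X: R1 = 1 + 2 + 5.5 + 8 + 10 = 26.5.
Step 3: U_X = R1 - n1(n1+1)/2 = 26.5 - 5*6/2 = 26.5 - 15 = 11.5.
       U_Y = n1*n2 - U_X = 25 - 11.5 = 13.5.
Step 4: Ties are present, so use the tie-corrected normal approximation (with continuity correction) for the p-value.
Step 5: p-value = 0.916563; compare to alpha = 0.05. fail to reject H0.

U_X = 11.5, p = 0.916563, fail to reject H0 at alpha = 0.05.


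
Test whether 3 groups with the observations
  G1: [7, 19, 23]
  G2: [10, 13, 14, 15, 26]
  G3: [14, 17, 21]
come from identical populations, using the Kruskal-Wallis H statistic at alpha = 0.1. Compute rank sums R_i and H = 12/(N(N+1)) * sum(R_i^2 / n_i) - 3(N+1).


Step 1: Combine all N = 11 observations and assign midranks.
sorted (value, group, rank): (7,G1,1), (10,G2,2), (13,G2,3), (14,G2,4.5), (14,G3,4.5), (15,G2,6), (17,G3,7), (19,G1,8), (21,G3,9), (23,G1,10), (26,G2,11)
Step 2: Sum ranks within each group.
R_1 = 19 (n_1 = 3)
R_2 = 26.5 (n_2 = 5)
R_3 = 20.5 (n_3 = 3)
Step 3: H = 12/(N(N+1)) * sum(R_i^2/n_i) - 3(N+1)
     = 12/(11*12) * (19^2/3 + 26.5^2/5 + 20.5^2/3) - 3*12
     = 0.090909 * 400.867 - 36
     = 0.442424.
Step 4: Ties present; correction factor C = 1 - 6/(11^3 - 11) = 0.995455. Corrected H = 0.442424 / 0.995455 = 0.444444.
Step 5: Under H0, H ~ chi^2(2); p-value = 0.800737.
Step 6: alpha = 0.1. fail to reject H0.

H = 0.4444, df = 2, p = 0.800737, fail to reject H0.


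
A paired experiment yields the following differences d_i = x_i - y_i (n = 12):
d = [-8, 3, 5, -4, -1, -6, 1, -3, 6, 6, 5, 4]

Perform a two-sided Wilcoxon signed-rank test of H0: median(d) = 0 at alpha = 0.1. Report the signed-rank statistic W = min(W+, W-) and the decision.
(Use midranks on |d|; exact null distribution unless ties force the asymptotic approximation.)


Step 1: Drop any zero differences (none here) and take |d_i|.
|d| = [8, 3, 5, 4, 1, 6, 1, 3, 6, 6, 5, 4]
Step 2: Midrank |d_i| (ties get averaged ranks).
ranks: |8|->12, |3|->3.5, |5|->7.5, |4|->5.5, |1|->1.5, |6|->10, |1|->1.5, |3|->3.5, |6|->10, |6|->10, |5|->7.5, |4|->5.5
Step 3: Attach original signs; sum ranks with positive sign and with negative sign.
W+ = 3.5 + 7.5 + 1.5 + 10 + 10 + 7.5 + 5.5 = 45.5
W- = 12 + 5.5 + 1.5 + 10 + 3.5 = 32.5
(Check: W+ + W- = 78 should equal n(n+1)/2 = 78.)
Step 4: Test statistic W = min(W+, W-) = 32.5.
Step 5: Ties in |d|, so use the tie-corrected normal approximation.
        E[W] = n(n+1)/4 = 12*13/4 = 39.
        Tie groups: |d|=1 (t=2), |d|=3 (t=2), |d|=4 (t=2), |d|=5 (t=2), |d|=6 (t=3); sum(t^3 - t) = 48.
        Var[W] = n(n+1)(2n+1)/24 - sum(t^3-t)/48 = 3900/24 - 48/48 = 161.5.
        z = (W - E[W]) / sqrt(Var[W]) = (32.5 - 39) / 12.7083 = -0.5115.
        Two-sided p = 2*Phi(z) = 0.609016.
Step 6: alpha = 0.1. fail to reject H0.

W+ = 45.5, W- = 32.5, W = min = 32.5, p = 0.609016, fail to reject H0.


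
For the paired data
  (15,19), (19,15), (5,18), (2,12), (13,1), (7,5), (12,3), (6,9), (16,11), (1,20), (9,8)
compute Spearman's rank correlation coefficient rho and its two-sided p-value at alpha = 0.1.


Step 1: Rank x and y separately (midranks; no ties here).
rank(x): 15->9, 19->11, 5->3, 2->2, 13->8, 7->5, 12->7, 6->4, 16->10, 1->1, 9->6
rank(y): 19->10, 15->8, 18->9, 12->7, 1->1, 5->3, 3->2, 9->5, 11->6, 20->11, 8->4
Step 2: d_i = R_x(i) - R_y(i); compute d_i^2.
  (9-10)^2=1, (11-8)^2=9, (3-9)^2=36, (2-7)^2=25, (8-1)^2=49, (5-3)^2=4, (7-2)^2=25, (4-5)^2=1, (10-6)^2=16, (1-11)^2=100, (6-4)^2=4
sum(d^2) = 270.
Step 3: rho = 1 - 6*270 / (11*(11^2 - 1)) = 1 - 1620/1320 = -0.227273.
Step 4: Under H0, t = rho * sqrt((n-2)/(1-rho^2)) = -0.7001 ~ t(9).
Step 5: Two-sided p-value from the t-distribution with 9 df = 0.501536.
Step 6: alpha = 0.1. fail to reject H0.

rho = -0.2273, p = 0.501536, fail to reject H0 at alpha = 0.1.


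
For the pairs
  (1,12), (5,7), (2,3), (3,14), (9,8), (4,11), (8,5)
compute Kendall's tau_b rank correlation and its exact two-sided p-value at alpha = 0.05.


Step 1: Enumerate the 21 unordered pairs (i,j) with i<j and classify each by sign(x_j-x_i) * sign(y_j-y_i).
  (1,2):dx=+4,dy=-5->D; (1,3):dx=+1,dy=-9->D; (1,4):dx=+2,dy=+2->C; (1,5):dx=+8,dy=-4->D
  (1,6):dx=+3,dy=-1->D; (1,7):dx=+7,dy=-7->D; (2,3):dx=-3,dy=-4->C; (2,4):dx=-2,dy=+7->D
  (2,5):dx=+4,dy=+1->C; (2,6):dx=-1,dy=+4->D; (2,7):dx=+3,dy=-2->D; (3,4):dx=+1,dy=+11->C
  (3,5):dx=+7,dy=+5->C; (3,6):dx=+2,dy=+8->C; (3,7):dx=+6,dy=+2->C; (4,5):dx=+6,dy=-6->D
  (4,6):dx=+1,dy=-3->D; (4,7):dx=+5,dy=-9->D; (5,6):dx=-5,dy=+3->D; (5,7):dx=-1,dy=-3->C
  (6,7):dx=+4,dy=-6->D
Step 2: C = 8, D = 13, total pairs = 21.
Step 3: tau = (C - D)/(n(n-1)/2) = (8 - 13)/21 = -0.238095.
Step 4: Exact two-sided p-value (enumerate n! = 5040 permutations of y under H0): p = 0.561905.
Step 5: alpha = 0.05. fail to reject H0.

tau_b = -0.2381 (C=8, D=13), p = 0.561905, fail to reject H0.


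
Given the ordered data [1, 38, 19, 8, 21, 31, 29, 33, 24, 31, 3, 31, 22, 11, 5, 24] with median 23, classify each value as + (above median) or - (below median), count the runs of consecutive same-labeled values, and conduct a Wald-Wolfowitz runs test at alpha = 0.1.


Step 1: Compute median = 23; label A = above, B = below.
Labels in order: BABBBAAAAABABBBA  (n_A = 8, n_B = 8)
Step 2: Count runs R = 8.
Step 3: Under H0 (random ordering), E[R] = 2*n_A*n_B/(n_A+n_B) + 1 = 2*8*8/16 + 1 = 9.0000.
        Var[R] = 2*n_A*n_B*(2*n_A*n_B - n_A - n_B) / ((n_A+n_B)^2 * (n_A+n_B-1)) = 14336/3840 = 3.7333.
        SD[R] = 1.9322.
Step 4: Continuity-corrected z = (R + 0.5 - E[R]) / SD[R] = (8 + 0.5 - 9.0000) / 1.9322 = -0.2588.
Step 5: Two-sided p-value via normal approximation = 2*(1 - Phi(|z|)) = 0.795809.
Step 6: alpha = 0.1. fail to reject H0.

R = 8, z = -0.2588, p = 0.795809, fail to reject H0.


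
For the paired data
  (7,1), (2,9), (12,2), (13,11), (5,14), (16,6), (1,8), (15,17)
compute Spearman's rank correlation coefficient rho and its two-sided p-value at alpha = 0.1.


Step 1: Rank x and y separately (midranks; no ties here).
rank(x): 7->4, 2->2, 12->5, 13->6, 5->3, 16->8, 1->1, 15->7
rank(y): 1->1, 9->5, 2->2, 11->6, 14->7, 6->3, 8->4, 17->8
Step 2: d_i = R_x(i) - R_y(i); compute d_i^2.
  (4-1)^2=9, (2-5)^2=9, (5-2)^2=9, (6-6)^2=0, (3-7)^2=16, (8-3)^2=25, (1-4)^2=9, (7-8)^2=1
sum(d^2) = 78.
Step 3: rho = 1 - 6*78 / (8*(8^2 - 1)) = 1 - 468/504 = 0.071429.
Step 4: Under H0, t = rho * sqrt((n-2)/(1-rho^2)) = 0.1754 ~ t(6).
Step 5: Two-sided p-value from the t-distribution with 6 df = 0.866526.
Step 6: alpha = 0.1. fail to reject H0.

rho = 0.0714, p = 0.866526, fail to reject H0 at alpha = 0.1.


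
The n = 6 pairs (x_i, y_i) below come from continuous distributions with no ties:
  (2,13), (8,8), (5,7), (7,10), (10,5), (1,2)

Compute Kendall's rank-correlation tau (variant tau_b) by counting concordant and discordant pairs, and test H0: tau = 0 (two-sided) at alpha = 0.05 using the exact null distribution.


Step 1: Enumerate the 15 unordered pairs (i,j) with i<j and classify each by sign(x_j-x_i) * sign(y_j-y_i).
  (1,2):dx=+6,dy=-5->D; (1,3):dx=+3,dy=-6->D; (1,4):dx=+5,dy=-3->D; (1,5):dx=+8,dy=-8->D
  (1,6):dx=-1,dy=-11->C; (2,3):dx=-3,dy=-1->C; (2,4):dx=-1,dy=+2->D; (2,5):dx=+2,dy=-3->D
  (2,6):dx=-7,dy=-6->C; (3,4):dx=+2,dy=+3->C; (3,5):dx=+5,dy=-2->D; (3,6):dx=-4,dy=-5->C
  (4,5):dx=+3,dy=-5->D; (4,6):dx=-6,dy=-8->C; (5,6):dx=-9,dy=-3->C
Step 2: C = 7, D = 8, total pairs = 15.
Step 3: tau = (C - D)/(n(n-1)/2) = (7 - 8)/15 = -0.066667.
Step 4: Exact two-sided p-value (enumerate n! = 720 permutations of y under H0): p = 1.000000.
Step 5: alpha = 0.05. fail to reject H0.

tau_b = -0.0667 (C=7, D=8), p = 1.000000, fail to reject H0.


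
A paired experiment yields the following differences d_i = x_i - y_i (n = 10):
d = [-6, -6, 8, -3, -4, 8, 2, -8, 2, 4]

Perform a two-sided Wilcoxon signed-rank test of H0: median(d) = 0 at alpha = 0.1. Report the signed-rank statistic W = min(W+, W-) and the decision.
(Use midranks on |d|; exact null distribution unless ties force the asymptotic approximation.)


Step 1: Drop any zero differences (none here) and take |d_i|.
|d| = [6, 6, 8, 3, 4, 8, 2, 8, 2, 4]
Step 2: Midrank |d_i| (ties get averaged ranks).
ranks: |6|->6.5, |6|->6.5, |8|->9, |3|->3, |4|->4.5, |8|->9, |2|->1.5, |8|->9, |2|->1.5, |4|->4.5
Step 3: Attach original signs; sum ranks with positive sign and with negative sign.
W+ = 9 + 9 + 1.5 + 1.5 + 4.5 = 25.5
W- = 6.5 + 6.5 + 3 + 4.5 + 9 = 29.5
(Check: W+ + W- = 55 should equal n(n+1)/2 = 55.)
Step 4: Test statistic W = min(W+, W-) = 25.5.
Step 5: Ties in |d|, so use the tie-corrected normal approximation.
        E[W] = n(n+1)/4 = 10*11/4 = 27.5.
        Tie groups: |d|=2 (t=2), |d|=4 (t=2), |d|=6 (t=2), |d|=8 (t=3); sum(t^3 - t) = 42.
        Var[W] = n(n+1)(2n+1)/24 - sum(t^3-t)/48 = 2310/24 - 42/48 = 95.375.
        z = (W - E[W]) / sqrt(Var[W]) = (25.5 - 27.5) / 9.7660 = -0.2048.
        Two-sided p = 2*Phi(z) = 0.837735.
Step 6: alpha = 0.1. fail to reject H0.

W+ = 25.5, W- = 29.5, W = min = 25.5, p = 0.837735, fail to reject H0.


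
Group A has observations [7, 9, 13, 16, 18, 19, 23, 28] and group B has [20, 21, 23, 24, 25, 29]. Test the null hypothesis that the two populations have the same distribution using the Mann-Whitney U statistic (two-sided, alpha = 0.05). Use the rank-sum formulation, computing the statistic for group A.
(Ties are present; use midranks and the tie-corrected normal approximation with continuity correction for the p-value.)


Step 1: Combine and sort all 14 observations; assign midranks.
sorted (value, group): (7,X), (9,X), (13,X), (16,X), (18,X), (19,X), (20,Y), (21,Y), (23,X), (23,Y), (24,Y), (25,Y), (28,X), (29,Y)
ranks: 7->1, 9->2, 13->3, 16->4, 18->5, 19->6, 20->7, 21->8, 23->9.5, 23->9.5, 24->11, 25->12, 28->13, 29->14
Step 2: Rank sum for X: R1 = 1 + 2 + 3 + 4 + 5 + 6 + 9.5 + 13 = 43.5.
Step 3: U_X = R1 - n1(n1+1)/2 = 43.5 - 8*9/2 = 43.5 - 36 = 7.5.
       U_Y = n1*n2 - U_X = 48 - 7.5 = 40.5.
Step 4: Ties are present, so use the tie-corrected normal approximation (with continuity correction) for the p-value.
Step 5: p-value = 0.038653; compare to alpha = 0.05. reject H0.

U_X = 7.5, p = 0.038653, reject H0 at alpha = 0.05.


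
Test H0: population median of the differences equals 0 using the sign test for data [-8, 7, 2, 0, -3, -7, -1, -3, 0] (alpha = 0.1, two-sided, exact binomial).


Step 1: Discard zero differences. Original n = 9; n_eff = number of nonzero differences = 7.
Nonzero differences (with sign): -8, +7, +2, -3, -7, -1, -3
Step 2: Count signs: positive = 2, negative = 5.
Step 3: Under H0: P(positive) = 0.5, so the number of positives S ~ Bin(7, 0.5).
Step 4: Two-sided exact p-value = sum of Bin(7,0.5) probabilities at or below the observed probability = 0.453125.
Step 5: alpha = 0.1. fail to reject H0.

n_eff = 7, pos = 2, neg = 5, p = 0.453125, fail to reject H0.


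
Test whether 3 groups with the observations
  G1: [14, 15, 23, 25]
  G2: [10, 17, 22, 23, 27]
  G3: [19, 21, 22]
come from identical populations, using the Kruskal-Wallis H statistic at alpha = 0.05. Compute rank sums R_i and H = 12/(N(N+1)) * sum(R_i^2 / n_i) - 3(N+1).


Step 1: Combine all N = 12 observations and assign midranks.
sorted (value, group, rank): (10,G2,1), (14,G1,2), (15,G1,3), (17,G2,4), (19,G3,5), (21,G3,6), (22,G2,7.5), (22,G3,7.5), (23,G1,9.5), (23,G2,9.5), (25,G1,11), (27,G2,12)
Step 2: Sum ranks within each group.
R_1 = 25.5 (n_1 = 4)
R_2 = 34 (n_2 = 5)
R_3 = 18.5 (n_3 = 3)
Step 3: H = 12/(N(N+1)) * sum(R_i^2/n_i) - 3(N+1)
     = 12/(12*13) * (25.5^2/4 + 34^2/5 + 18.5^2/3) - 3*13
     = 0.076923 * 507.846 - 39
     = 0.065064.
Step 4: Ties present; correction factor C = 1 - 12/(12^3 - 12) = 0.993007. Corrected H = 0.065064 / 0.993007 = 0.065522.
Step 5: Under H0, H ~ chi^2(2); p-value = 0.967770.
Step 6: alpha = 0.05. fail to reject H0.

H = 0.0655, df = 2, p = 0.967770, fail to reject H0.


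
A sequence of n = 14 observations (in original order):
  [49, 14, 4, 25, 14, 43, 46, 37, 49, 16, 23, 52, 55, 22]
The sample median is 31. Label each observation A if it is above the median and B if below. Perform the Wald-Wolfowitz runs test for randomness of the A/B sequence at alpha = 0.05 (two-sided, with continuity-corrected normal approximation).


Step 1: Compute median = 31; label A = above, B = below.
Labels in order: ABBBBAAAABBAAB  (n_A = 7, n_B = 7)
Step 2: Count runs R = 6.
Step 3: Under H0 (random ordering), E[R] = 2*n_A*n_B/(n_A+n_B) + 1 = 2*7*7/14 + 1 = 8.0000.
        Var[R] = 2*n_A*n_B*(2*n_A*n_B - n_A - n_B) / ((n_A+n_B)^2 * (n_A+n_B-1)) = 8232/2548 = 3.2308.
        SD[R] = 1.7974.
Step 4: Continuity-corrected z = (R + 0.5 - E[R]) / SD[R] = (6 + 0.5 - 8.0000) / 1.7974 = -0.8345.
Step 5: Two-sided p-value via normal approximation = 2*(1 - Phi(|z|)) = 0.403986.
Step 6: alpha = 0.05. fail to reject H0.

R = 6, z = -0.8345, p = 0.403986, fail to reject H0.


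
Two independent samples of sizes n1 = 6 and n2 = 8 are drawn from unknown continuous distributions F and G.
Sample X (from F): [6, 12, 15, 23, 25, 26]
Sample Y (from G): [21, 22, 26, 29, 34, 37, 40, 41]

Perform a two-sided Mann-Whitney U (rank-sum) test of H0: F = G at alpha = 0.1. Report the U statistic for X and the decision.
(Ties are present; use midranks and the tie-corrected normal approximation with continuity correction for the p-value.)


Step 1: Combine and sort all 14 observations; assign midranks.
sorted (value, group): (6,X), (12,X), (15,X), (21,Y), (22,Y), (23,X), (25,X), (26,X), (26,Y), (29,Y), (34,Y), (37,Y), (40,Y), (41,Y)
ranks: 6->1, 12->2, 15->3, 21->4, 22->5, 23->6, 25->7, 26->8.5, 26->8.5, 29->10, 34->11, 37->12, 40->13, 41->14
Step 2: Rank sum for X: R1 = 1 + 2 + 3 + 6 + 7 + 8.5 = 27.5.
Step 3: U_X = R1 - n1(n1+1)/2 = 27.5 - 6*7/2 = 27.5 - 21 = 6.5.
       U_Y = n1*n2 - U_X = 48 - 6.5 = 41.5.
Step 4: Ties are present, so use the tie-corrected normal approximation (with continuity correction) for the p-value.
Step 5: p-value = 0.028013; compare to alpha = 0.1. reject H0.

U_X = 6.5, p = 0.028013, reject H0 at alpha = 0.1.
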